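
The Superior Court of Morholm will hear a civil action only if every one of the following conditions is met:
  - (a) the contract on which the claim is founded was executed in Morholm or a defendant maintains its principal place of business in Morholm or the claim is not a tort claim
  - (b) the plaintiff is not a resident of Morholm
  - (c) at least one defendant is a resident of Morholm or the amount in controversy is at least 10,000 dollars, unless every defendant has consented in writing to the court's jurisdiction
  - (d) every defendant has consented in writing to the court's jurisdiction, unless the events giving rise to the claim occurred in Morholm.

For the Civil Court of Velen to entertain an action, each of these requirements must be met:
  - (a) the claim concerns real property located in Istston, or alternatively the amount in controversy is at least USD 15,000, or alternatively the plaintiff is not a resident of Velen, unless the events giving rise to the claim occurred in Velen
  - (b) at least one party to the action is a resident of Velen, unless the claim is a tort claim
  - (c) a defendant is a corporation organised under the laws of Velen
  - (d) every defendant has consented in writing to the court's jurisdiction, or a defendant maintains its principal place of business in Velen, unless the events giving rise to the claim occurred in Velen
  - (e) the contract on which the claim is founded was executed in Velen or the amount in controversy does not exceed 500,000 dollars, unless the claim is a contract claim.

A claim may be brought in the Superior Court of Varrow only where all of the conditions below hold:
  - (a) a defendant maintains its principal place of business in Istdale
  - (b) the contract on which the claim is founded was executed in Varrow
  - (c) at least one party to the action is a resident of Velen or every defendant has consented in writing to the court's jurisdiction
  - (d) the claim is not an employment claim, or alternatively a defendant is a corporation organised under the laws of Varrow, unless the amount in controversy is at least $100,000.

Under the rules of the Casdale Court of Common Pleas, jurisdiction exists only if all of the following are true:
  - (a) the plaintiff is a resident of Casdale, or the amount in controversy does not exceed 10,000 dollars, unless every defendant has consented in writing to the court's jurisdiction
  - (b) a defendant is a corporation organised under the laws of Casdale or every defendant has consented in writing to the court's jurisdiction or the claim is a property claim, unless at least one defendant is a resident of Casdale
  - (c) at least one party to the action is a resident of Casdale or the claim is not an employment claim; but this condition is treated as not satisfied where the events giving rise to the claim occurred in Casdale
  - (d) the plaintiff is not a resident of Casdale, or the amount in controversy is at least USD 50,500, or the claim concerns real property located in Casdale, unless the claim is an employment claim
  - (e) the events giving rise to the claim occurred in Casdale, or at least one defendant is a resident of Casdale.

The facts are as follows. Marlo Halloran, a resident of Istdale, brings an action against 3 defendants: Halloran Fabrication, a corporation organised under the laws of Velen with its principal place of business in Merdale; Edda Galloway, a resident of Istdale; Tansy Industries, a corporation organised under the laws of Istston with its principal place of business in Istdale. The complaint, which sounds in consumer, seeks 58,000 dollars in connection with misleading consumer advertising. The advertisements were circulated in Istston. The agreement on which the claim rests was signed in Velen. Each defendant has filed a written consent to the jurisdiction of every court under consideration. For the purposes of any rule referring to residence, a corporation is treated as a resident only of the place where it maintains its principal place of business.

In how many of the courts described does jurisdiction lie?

1

The Superior Court of Morholm:
  (a) The claim is a consumer claim, not a tort claim, so one alternative holds. Met.
  (b) The plaintiff resides in Istdale, which is not Morholm. Met.
  (c) The amount in controversy is USD 58,000, which meets the USD 10,000 floor, so this disjunct is met. Met.
  (d) Every defendant has filed written consent. Satisfied.
  → All conditions met; jurisdiction exists.
The Civil Court of Velen:
  (a) The amount in controversy is $58,000, which meets the $15,000 floor, so this disjunct is met. Met.
  (b) No party resides in Velen. Nor does the 'unless' clause help: the claim is a consumer claim, not a tort claim. Not met.
  (c) Halloran Fabrication is organised under the laws of Velen. Satisfied.
  (d) Every defendant has filed written consent, which satisfies one of the alternatives. Met.
  (e) The contract was executed in Velen — that alternative is enough. Condition met.
  → No jurisdiction.
The Superior Court of Varrow:
  (a) Tansy Industries has its principal place of business in Istdale. Condition met.
  (b) The contract was executed in Velen, not Varrow. Condition not met.
  (c) Every defendant has filed written consent, which satisfies one of the alternatives. Met.
  (d) The claim is a consumer claim, not an employment claim, so this disjunct is met. Satisfied.
  → The court lacks jurisdiction.
The Casdale Court of Common Pleas:
  (a) The plaintiff resides in Istdale, not Casdale; the amount in controversy is $58,000, above the USD 10,000 ceiling — none of the alternatives is met. The proviso rescues it, though: every defendant has filed written consent. Condition met.
  (b) Every defendant has filed written consent, so one alternative holds. Met.
  (c) The claim is a consumer claim, not an employment claim, so one alternative holds. The exception is not triggered, since the operative events occurred in Istston, not Casdale. Satisfied.
  (d) The plaintiff resides in Istdale, which is not Casdale, which satisfies one of the alternatives. Condition met.
  (e) The operative events occurred in Istston, not Casdale; no defendant resides in Casdale (they reside in Merdale, Istdale, Istdale) — every alternative fails. Fails.
  → Not every requirement is met — no jurisdiction.
Courts with jurisdiction: the Superior Court of Morholm — 1 in total.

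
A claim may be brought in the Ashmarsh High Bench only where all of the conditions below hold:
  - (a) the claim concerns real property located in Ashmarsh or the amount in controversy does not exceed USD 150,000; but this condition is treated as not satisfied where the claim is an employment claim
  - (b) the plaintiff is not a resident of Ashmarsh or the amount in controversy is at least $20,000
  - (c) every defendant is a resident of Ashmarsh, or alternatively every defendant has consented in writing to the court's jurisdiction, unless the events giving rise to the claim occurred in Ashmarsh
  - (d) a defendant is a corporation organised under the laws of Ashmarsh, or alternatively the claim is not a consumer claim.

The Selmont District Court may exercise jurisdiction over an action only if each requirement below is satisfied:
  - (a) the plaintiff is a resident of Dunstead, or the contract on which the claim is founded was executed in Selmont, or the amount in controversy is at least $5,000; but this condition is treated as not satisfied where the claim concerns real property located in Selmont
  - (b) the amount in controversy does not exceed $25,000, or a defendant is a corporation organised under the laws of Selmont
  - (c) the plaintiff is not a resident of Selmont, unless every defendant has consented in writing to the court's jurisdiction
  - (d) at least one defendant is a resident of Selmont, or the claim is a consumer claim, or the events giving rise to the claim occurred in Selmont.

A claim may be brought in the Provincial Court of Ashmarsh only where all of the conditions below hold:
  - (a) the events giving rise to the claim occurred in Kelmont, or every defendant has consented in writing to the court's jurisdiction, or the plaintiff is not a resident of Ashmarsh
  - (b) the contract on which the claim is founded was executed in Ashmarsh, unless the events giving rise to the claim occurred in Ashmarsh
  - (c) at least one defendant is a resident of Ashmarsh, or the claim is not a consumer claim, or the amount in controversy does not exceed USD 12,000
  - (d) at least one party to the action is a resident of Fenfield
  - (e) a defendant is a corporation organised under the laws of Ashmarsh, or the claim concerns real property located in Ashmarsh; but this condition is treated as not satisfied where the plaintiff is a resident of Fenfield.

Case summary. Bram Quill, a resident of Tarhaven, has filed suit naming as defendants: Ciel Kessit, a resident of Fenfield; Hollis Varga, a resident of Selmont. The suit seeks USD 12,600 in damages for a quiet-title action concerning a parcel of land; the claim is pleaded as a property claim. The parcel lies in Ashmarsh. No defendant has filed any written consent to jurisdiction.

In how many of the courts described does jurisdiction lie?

3

The Ashmarsh High Bench:
  (a) The property lies in Ashmarsh, so this disjunct is met. The exception is not triggered, since the claim is a property claim, not an employment claim. Condition met.
  (b) The plaintiff resides in Tarhaven, which is not Ashmarsh, so one alternative holds. Condition met.
  (c) The defendants reside as follows — Ciel Kessit in Fenfield, Hollis Varga in Selmont — not all in Ashmarsh; no such written consent has been filed — no alternative holds. The proviso rescues it, though: the operative events occurred in Ashmarsh. Met.
  (d) The claim is a property claim, not a consumer claim — that alternative is enough. Met.
  → Jurisdiction lies.
The Selmont District Court:
  (a) The amount in controversy is $12,600, which meets the 5,000 dollars floor — that alternative is enough. And the carve-out is inapplicable — the property lies in Ashmarsh, not Selmont. Satisfied.
  (b) The amount in controversy is USD 12,600, within the $25,000 ceiling, which satisfies one of the alternatives. Satisfied.
  (c) The plaintiff resides in Tarhaven, which is not Selmont. Satisfied.
  (d) Hollis Varga resides in Selmont, so this disjunct is met. Condition met.
  → Jurisdiction lies.
The Provincial Court of Ashmarsh:
  (a) The plaintiff resides in Tarhaven, which is not Ashmarsh, so this disjunct is met. Met.
  (b) No contract (and hence no place of execution) is alleged. However, the operative events occurred in Ashmarsh, so the 'unless' proviso supplies this condition. Met.
  (c) The claim is a property claim, not a consumer claim, so this disjunct is met. Met.
  (d) Ciel Kessit resides in Fenfield. Condition met.
  (e) The property lies in Ashmarsh — that alternative is enough. The carve-out does not apply: the plaintiff resides in Tarhaven, not Fenfield. Met.
  → Jurisdiction lies.
Courts with jurisdiction: the Ashmarsh High Bench, the Selmont District Court, the Provincial Court of Ashmarsh — 3 in total.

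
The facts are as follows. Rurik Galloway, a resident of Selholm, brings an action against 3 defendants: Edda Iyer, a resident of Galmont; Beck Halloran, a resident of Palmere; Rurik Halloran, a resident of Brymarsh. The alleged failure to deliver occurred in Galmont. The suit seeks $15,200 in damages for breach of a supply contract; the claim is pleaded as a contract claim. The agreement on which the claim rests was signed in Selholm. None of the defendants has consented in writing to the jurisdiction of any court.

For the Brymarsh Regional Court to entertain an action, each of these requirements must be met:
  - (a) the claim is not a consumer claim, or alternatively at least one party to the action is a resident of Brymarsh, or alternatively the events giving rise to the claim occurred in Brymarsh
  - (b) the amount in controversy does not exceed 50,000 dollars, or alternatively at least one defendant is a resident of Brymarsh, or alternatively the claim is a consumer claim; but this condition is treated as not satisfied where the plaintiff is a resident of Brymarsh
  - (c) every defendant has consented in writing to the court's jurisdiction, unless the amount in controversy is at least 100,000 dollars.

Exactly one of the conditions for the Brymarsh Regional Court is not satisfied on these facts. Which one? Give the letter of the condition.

(c)

The Brymarsh Regional Court:
  (a) The claim is a contract claim, not a consumer claim, which satisfies one of the alternatives. Condition met.
  (b) The amount in controversy is 15,200 dollars, within the 50,000 dollars ceiling, so this disjunct is met. The exception is not triggered, since the plaintiff resides in Selholm, not Brymarsh. Satisfied.
  (c) No such written consent has been filed. And the amount in controversy is $15,200, below the USD 100,000 floor, so the proviso does not save it. Fails.
Only condition (c) fails.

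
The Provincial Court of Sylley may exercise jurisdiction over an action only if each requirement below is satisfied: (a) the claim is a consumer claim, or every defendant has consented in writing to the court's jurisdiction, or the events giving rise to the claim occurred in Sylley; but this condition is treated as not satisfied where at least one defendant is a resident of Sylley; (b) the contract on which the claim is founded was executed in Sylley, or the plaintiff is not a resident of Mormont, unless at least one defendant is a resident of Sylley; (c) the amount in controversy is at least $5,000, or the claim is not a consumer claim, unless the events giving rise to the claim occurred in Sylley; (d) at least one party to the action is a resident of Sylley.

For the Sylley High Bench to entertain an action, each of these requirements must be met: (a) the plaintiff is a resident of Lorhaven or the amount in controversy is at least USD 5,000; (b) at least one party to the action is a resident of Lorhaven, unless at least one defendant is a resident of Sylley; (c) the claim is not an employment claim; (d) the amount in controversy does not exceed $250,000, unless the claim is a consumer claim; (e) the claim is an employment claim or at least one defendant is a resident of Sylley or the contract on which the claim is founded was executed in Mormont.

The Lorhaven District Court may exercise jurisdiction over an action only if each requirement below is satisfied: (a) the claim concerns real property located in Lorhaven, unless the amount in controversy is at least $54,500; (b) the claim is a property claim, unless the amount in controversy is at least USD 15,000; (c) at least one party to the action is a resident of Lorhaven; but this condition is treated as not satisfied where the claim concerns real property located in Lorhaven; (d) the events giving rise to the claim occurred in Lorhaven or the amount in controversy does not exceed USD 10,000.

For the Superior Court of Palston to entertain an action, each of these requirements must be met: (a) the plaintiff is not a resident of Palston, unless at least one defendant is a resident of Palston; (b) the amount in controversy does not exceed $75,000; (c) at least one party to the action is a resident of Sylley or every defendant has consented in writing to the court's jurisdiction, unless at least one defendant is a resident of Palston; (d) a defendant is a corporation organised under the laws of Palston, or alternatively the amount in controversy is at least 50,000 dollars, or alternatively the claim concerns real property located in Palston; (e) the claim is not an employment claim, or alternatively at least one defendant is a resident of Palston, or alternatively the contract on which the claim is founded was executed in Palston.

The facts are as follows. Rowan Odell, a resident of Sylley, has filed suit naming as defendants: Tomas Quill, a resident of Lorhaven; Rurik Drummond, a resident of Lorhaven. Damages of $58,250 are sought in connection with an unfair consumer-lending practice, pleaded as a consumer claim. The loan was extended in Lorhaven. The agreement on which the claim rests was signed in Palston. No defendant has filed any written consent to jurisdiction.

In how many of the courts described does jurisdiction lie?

The Provincial Court of Sylley:
  (a) The claim is a consumer claim, which satisfies one of the alternatives. The exception is not triggered, since no defendant resides in Sylley (they reside in Lorhaven, Lorhaven). Met.
  (b) The plaintiff resides in Sylley, which is not Mormont, which satisfies one of the alternatives. Satisfied.
  (c) The amount in controversy is $58,250, which meets the USD 5,000 floor — that alternative is enough. Met.
  (d) Rowan Odell resides in Sylley. Condition met.
  → The court has jurisdiction.
The Sylley High Bench:
  (a) The amount in controversy is USD 58,250, which meets the USD 5,000 floor, which satisfies one of the alternatives. Condition met.
  (b) Tomas Quill resides in Lorhaven. Met.
  (c) The claim is a consumer claim, not an employment claim. Met.
  (d) The amount in controversy is USD 58,250, within the 250,000 dollars ceiling. Met.
  (e) The claim is a consumer claim, not an employment claim; no defendant resides in Sylley (they reside in Lorhaven, Lorhaven); the contract was executed in Palston, not Mormont — none of the alternatives is met. Not met.
  → Not every requirement is met — no jurisdiction.
The Lorhaven District Court:
  (a) The claim does not concern real property. But the amount in controversy is USD 58,250, which meets the 54,500 dollars floor, and the 'unless' clause therefore excuses the requirement. Condition met.
  (b) The claim is a consumer claim, not a property claim. But the amount in controversy is $58,250, which meets the 15,000 dollars floor, and the 'unless' clause therefore excuses the requirement. Met.
  (c) Tomas Quill resides in Lorhaven. And the carve-out is inapplicable — the claim does not concern real property. Satisfied.
  (d) The operative events occurred in Lorhaven — that alternative is enough. Satisfied.
  → Every requirement is satisfied — jurisdiction.
The Superior Court of Palston:
  (a) The plaintiff resides in Sylley, which is not Palston. Condition met.
  (b) The amount in controversy is USD 58,250, within the 75,000 dollars ceiling. Met.
  (c) Rowan Odell resides in Sylley, which satisfies one of the alternatives. Condition met.
  (d) The amount in controversy is $58,250, which meets the 50,000 dollars floor — that alternative is enough. Met.
  (e) The claim is a consumer claim, not an employment claim, so one alternative holds. Condition met.
  → Every requirement is satisfied — jurisdiction.
Courts with jurisdiction: the Provincial Court of Sylley, the Lorhaven District Court, the Superior Court of Palston — 3 in total.

3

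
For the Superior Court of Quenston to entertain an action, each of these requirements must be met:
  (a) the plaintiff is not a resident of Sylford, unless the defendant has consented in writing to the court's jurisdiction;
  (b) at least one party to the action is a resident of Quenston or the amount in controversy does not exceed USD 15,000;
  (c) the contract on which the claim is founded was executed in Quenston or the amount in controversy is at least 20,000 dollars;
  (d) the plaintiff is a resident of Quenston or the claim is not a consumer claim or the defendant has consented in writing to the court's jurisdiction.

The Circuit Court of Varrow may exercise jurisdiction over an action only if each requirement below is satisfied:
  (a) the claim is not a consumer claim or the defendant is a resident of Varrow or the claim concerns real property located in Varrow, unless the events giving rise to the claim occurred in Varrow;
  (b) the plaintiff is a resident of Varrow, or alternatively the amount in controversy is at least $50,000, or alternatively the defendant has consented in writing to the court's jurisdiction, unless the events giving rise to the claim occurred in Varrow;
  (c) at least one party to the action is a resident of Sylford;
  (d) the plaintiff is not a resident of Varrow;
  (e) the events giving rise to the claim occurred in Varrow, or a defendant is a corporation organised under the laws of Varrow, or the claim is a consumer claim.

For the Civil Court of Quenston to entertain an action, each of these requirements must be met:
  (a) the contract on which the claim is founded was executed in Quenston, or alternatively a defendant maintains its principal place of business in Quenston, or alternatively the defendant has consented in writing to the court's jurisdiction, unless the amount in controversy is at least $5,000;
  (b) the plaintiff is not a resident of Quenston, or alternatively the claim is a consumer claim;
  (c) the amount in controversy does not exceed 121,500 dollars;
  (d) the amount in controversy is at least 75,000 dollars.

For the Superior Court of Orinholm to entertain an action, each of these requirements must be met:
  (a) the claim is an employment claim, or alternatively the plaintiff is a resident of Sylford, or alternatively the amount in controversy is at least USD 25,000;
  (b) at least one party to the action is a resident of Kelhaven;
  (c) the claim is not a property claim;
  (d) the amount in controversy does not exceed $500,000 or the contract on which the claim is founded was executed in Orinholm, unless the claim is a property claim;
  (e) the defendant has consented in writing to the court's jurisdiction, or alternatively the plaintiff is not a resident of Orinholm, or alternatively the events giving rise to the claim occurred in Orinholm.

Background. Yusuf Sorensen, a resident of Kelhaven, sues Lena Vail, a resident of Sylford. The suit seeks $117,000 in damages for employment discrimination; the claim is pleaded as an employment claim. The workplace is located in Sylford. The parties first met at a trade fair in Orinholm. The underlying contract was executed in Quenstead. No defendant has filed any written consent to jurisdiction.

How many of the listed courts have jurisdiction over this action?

2

The Superior Court of Quenston:
  (a) The plaintiff resides in Kelhaven, which is not Sylford. Met.
  (b) No party resides in Quenston; the amount in controversy is 117,000 dollars, above the $15,000 ceiling — no alternative holds. Fails.
  (c) The amount in controversy is $117,000, which meets the USD 20,000 floor, so one alternative holds. Met.
  (d) The claim is an employment claim, not a consumer claim — that alternative is enough. Satisfied.
  → Not every requirement is met — no jurisdiction.
The Circuit Court of Varrow:
  (a) The claim is an employment claim, not a consumer claim, so one alternative holds. Satisfied.
  (b) The amount in controversy is $117,000, which meets the $50,000 floor, so one alternative holds. Condition met.
  (c) Lena Vail resides in Sylford. Condition met.
  (d) The plaintiff resides in Kelhaven, which is not Varrow. Condition met.
  (e) The operative events occurred in Sylford, not Varrow; no defendant is a corporation; the claim is an employment claim, not a consumer claim — every alternative fails. Condition not met.
  → The court lacks jurisdiction.
The Civil Court of Quenston:
  (a) The contract was executed in Quenstead, not Quenston; no defendant is a corporation; no such written consent has been filed — every alternative fails. The proviso rescues it, though: the amount in controversy is $117,000, which meets the 5,000 dollars floor. Satisfied.
  (b) The plaintiff resides in Kelhaven, which is not Quenston — that alternative is enough. Met.
  (c) The amount in controversy is 117,000 dollars, within the USD 121,500 ceiling. Met.
  (d) The amount in controversy is $117,000, which meets the USD 75,000 floor. Satisfied.
  → Every requirement is satisfied — jurisdiction.
The Superior Court of Orinholm:
  (a) The claim is an employment claim, so one alternative holds. Met.
  (b) Yusuf Sorensen resides in Kelhaven. Satisfied.
  (c) The claim is an employment claim, not a property claim. Satisfied.
  (d) The amount in controversy is USD 117,000, within the 500,000 dollars ceiling, so this disjunct is met. Met.
  (e) The plaintiff resides in Kelhaven, which is not Orinholm — that alternative is enough. Condition met.
  → Jurisdiction lies.
Courts with jurisdiction: the Civil Court of Quenston, the Superior Court of Orinholm — 2 in total.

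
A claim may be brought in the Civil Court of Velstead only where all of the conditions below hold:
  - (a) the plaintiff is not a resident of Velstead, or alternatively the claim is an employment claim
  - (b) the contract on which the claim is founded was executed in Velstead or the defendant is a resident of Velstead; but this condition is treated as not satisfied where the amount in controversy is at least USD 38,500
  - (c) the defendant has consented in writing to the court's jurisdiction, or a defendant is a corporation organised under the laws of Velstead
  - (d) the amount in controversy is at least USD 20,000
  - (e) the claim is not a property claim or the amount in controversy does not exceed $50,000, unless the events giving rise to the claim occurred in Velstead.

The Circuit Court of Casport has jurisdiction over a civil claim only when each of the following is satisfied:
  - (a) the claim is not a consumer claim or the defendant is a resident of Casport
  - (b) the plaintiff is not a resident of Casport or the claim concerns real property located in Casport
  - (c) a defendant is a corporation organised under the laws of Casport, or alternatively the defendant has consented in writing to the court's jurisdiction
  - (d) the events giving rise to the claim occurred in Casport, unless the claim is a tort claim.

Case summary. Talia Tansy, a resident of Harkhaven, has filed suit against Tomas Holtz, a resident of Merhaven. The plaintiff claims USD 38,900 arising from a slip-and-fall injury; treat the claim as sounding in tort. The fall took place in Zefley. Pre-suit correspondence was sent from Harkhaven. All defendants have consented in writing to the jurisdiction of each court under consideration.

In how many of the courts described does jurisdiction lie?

1

The Civil Court of Velstead:
  (a) The plaintiff resides in Harkhaven, which is not Velstead, so one alternative holds. Met.
  (b) No contract (and hence no place of execution) is alleged; the defendant resides in Merhaven, not Velstead — no alternative holds. Fails.
  (c) Every defendant has filed written consent, so one alternative holds. Condition met.
  (d) The amount in controversy is 38,900 dollars, which meets the USD 20,000 floor. Condition met.
  (e) The claim is a tort claim, not a property claim — that alternative is enough. Satisfied.
  → No jurisdiction.
The Circuit Court of Casport:
  (a) The claim is a tort claim, not a consumer claim, so one alternative holds. Satisfied.
  (b) The plaintiff resides in Harkhaven, which is not Casport, which satisfies one of the alternatives. Condition met.
  (c) Every defendant has filed written consent, so one alternative holds. Met.
  (d) The operative events occurred in Zefley, not Casport. However, the claim is a tort claim, so the 'unless' proviso supplies this condition. Condition met.
  → All conditions met; jurisdiction exists.
Courts with jurisdiction: the Circuit Court of Casport — 1 in total.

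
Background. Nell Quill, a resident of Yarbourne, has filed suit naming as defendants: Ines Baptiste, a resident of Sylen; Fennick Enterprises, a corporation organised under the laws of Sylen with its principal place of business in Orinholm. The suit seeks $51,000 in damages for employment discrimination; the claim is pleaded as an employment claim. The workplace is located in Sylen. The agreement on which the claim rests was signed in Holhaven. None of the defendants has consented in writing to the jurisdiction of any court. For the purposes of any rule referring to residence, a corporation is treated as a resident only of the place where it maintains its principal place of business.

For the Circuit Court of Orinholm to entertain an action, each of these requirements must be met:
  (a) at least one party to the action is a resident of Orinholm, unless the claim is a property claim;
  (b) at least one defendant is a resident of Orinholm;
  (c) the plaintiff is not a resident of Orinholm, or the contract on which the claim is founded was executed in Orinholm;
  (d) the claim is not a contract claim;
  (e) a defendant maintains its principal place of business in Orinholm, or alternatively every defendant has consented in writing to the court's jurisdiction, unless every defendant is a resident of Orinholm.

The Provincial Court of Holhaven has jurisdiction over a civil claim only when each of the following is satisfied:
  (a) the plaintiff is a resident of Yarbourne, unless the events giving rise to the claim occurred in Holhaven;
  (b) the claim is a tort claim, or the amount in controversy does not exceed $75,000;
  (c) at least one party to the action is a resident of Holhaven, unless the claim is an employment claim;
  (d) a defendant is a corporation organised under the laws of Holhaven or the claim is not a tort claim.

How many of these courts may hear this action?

The Circuit Court of Orinholm:
  (a) Fennick Enterprises resides in Orinholm. Condition met.
  (b) Fennick Enterprises resides in Orinholm. Met.
  (c) The plaintiff resides in Yarbourne, which is not Orinholm, so one alternative holds. Met.
  (d) The claim is an employment claim, not a contract claim. Condition met.
  (e) Fennick Enterprises has its principal place of business in Orinholm, so one alternative holds. Satisfied.
  → All conditions met; jurisdiction exists.
The Provincial Court of Holhaven:
  (a) The plaintiff resides in Yarbourne. Met.
  (b) The amount in controversy is $51,000, within the 75,000 dollars ceiling, so one alternative holds. Satisfied.
  (c) No party resides in Holhaven. But the claim is an employment claim, and the 'unless' clause therefore excuses the requirement. Condition met.
  (d) The claim is an employment claim, not a tort claim, so this disjunct is met. Met.
  → All conditions met; jurisdiction exists.
Courts with jurisdiction: the Circuit Court of Orinholm, the Provincial Court of Holhaven — 2 in total.

2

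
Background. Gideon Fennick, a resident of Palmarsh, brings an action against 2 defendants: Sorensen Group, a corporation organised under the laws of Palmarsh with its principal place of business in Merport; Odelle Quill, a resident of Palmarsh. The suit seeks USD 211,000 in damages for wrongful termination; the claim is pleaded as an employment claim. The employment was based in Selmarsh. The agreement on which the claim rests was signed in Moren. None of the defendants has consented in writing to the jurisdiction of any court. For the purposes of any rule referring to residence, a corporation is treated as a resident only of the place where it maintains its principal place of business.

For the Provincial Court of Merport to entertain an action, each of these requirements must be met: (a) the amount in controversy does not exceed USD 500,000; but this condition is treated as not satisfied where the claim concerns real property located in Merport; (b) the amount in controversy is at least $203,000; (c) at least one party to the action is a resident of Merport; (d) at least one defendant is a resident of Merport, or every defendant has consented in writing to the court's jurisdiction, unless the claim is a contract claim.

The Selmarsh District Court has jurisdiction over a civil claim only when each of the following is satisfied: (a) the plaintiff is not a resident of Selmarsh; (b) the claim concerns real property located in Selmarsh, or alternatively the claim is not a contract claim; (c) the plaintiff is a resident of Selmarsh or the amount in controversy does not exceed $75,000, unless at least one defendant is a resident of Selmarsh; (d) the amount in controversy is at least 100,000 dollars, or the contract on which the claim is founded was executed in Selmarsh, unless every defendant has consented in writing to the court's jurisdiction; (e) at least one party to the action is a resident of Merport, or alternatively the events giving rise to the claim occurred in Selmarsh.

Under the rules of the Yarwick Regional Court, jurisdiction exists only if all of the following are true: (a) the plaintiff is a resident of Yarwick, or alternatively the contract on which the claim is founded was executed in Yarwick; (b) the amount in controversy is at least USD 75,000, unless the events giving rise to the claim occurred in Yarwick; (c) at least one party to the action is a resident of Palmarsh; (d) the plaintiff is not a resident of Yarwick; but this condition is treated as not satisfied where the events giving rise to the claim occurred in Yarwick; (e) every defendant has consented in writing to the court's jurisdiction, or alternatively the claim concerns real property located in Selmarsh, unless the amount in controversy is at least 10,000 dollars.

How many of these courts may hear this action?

The Provincial Court of Merport:
  (a) The amount in controversy is USD 211,000, within the USD 500,000 ceiling. The carve-out does not apply: the claim does not concern real property. Condition met.
  (b) The amount in controversy is USD 211,000, which meets the USD 203,000 floor. Satisfied.
  (c) Sorensen Group resides in Merport. Satisfied.
  (d) Sorensen Group resides in Merport, which satisfies one of the alternatives. Condition met.
  → Every requirement is satisfied — jurisdiction.
The Selmarsh District Court:
  (a) The plaintiff resides in Palmarsh, which is not Selmarsh. Condition met.
  (b) The claim is an employment claim, not a contract claim, so one alternative holds. Satisfied.
  (c) The plaintiff resides in Palmarsh, not Selmarsh; the amount in controversy is 211,000 dollars, above the 75,000 dollars ceiling — none of the alternatives is met. Nor does the 'unless' clause help: no defendant resides in Selmarsh (they reside in Merport, Palmarsh). Fails.
  (d) The amount in controversy is 211,000 dollars, which meets the $100,000 floor, so one alternative holds. Condition met.
  (e) Sorensen Group resides in Merport, so one alternative holds. Condition met.
  → Not every requirement is met — no jurisdiction.
The Yarwick Regional Court:
  (a) The plaintiff resides in Palmarsh, not Yarwick; the contract was executed in Moren, not Yarwick — no alternative holds. Fails.
  (b) The amount in controversy is 211,000 dollars, which meets the 75,000 dollars floor. Condition met.
  (c) Gideon Fennick resides in Palmarsh. Condition met.
  (d) The plaintiff resides in Palmarsh, which is not Yarwick. The exception is not triggered, since the operative events occurred in Selmarsh, not Yarwick. Satisfied.
  (e) No such written consent has been filed; the claim does not concern real property — no alternative holds. The proviso rescues it, though: the amount in controversy is $211,000, which meets the $10,000 floor. Condition met.
  → Not every requirement is met — no jurisdiction.
Courts with jurisdiction: the Provincial Court of Merport — 1 in total.

1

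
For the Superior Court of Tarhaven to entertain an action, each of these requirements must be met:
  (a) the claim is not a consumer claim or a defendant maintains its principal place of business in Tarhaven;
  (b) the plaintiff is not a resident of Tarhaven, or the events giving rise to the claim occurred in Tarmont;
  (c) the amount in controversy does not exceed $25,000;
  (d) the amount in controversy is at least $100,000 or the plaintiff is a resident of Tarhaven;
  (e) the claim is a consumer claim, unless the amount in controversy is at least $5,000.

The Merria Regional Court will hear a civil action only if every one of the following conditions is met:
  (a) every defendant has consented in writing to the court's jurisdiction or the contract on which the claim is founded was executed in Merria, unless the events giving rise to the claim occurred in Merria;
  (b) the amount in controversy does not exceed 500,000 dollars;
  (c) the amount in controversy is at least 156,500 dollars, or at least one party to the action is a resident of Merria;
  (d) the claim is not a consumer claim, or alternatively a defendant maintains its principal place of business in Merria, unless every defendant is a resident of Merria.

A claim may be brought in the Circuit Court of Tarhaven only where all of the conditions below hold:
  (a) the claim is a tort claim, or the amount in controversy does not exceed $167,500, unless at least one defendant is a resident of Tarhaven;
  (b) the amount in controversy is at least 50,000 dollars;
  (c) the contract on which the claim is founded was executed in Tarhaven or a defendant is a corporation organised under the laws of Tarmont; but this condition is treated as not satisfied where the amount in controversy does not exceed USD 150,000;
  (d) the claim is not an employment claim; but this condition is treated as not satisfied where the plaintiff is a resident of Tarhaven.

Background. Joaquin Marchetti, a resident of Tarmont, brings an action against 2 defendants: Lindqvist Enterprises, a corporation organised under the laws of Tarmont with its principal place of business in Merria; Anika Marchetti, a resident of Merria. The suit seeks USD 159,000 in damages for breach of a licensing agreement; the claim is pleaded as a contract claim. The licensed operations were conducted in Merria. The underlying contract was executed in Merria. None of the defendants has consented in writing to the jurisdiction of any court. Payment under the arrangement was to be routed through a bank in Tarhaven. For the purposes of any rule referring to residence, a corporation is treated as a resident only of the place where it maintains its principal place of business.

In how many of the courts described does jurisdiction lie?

The Superior Court of Tarhaven:
  (a) The claim is a contract claim, not a consumer claim, so this disjunct is met. Condition met.
  (b) The plaintiff resides in Tarmont, which is not Tarhaven — that alternative is enough. Condition met.
  (c) The amount in controversy is $159,000, above the USD 25,000 ceiling. Not met.
  (d) The amount in controversy is 159,000 dollars, which meets the USD 100,000 floor, so one alternative holds. Met.
  (e) The claim is a contract claim, not a consumer claim. The proviso rescues it, though: the amount in controversy is 159,000 dollars, which meets the $5,000 floor. Condition met.
  → The court lacks jurisdiction.
The Merria Regional Court:
  (a) The contract was executed in Merria — that alternative is enough. Met.
  (b) The amount in controversy is 159,000 dollars, within the 500,000 dollars ceiling. Satisfied.
  (c) The amount in controversy is USD 159,000, which meets the $156,500 floor, so this disjunct is met. Satisfied.
  (d) The claim is a contract claim, not a consumer claim — that alternative is enough. Condition met.
  → All conditions met; jurisdiction exists.
The Circuit Court of Tarhaven:
  (a) The amount in controversy is 159,000 dollars, within the USD 167,500 ceiling, which satisfies one of the alternatives. Met.
  (b) The amount in controversy is USD 159,000, which meets the 50,000 dollars floor. Satisfied.
  (c) Lindqvist Enterprises is organised under the laws of Tarmont, which satisfies one of the alternatives. The exception is not triggered, since the amount in controversy is $159,000, above the USD 150,000 ceiling. Satisfied.
  (d) The claim is a contract claim, not an employment claim. The carve-out does not apply: the plaintiff resides in Tarmont, not Tarhaven. Met.
  → Jurisdiction lies.
Courts with jurisdiction: the Merria Regional Court, the Circuit Court of Tarhaven — 2 in total.

2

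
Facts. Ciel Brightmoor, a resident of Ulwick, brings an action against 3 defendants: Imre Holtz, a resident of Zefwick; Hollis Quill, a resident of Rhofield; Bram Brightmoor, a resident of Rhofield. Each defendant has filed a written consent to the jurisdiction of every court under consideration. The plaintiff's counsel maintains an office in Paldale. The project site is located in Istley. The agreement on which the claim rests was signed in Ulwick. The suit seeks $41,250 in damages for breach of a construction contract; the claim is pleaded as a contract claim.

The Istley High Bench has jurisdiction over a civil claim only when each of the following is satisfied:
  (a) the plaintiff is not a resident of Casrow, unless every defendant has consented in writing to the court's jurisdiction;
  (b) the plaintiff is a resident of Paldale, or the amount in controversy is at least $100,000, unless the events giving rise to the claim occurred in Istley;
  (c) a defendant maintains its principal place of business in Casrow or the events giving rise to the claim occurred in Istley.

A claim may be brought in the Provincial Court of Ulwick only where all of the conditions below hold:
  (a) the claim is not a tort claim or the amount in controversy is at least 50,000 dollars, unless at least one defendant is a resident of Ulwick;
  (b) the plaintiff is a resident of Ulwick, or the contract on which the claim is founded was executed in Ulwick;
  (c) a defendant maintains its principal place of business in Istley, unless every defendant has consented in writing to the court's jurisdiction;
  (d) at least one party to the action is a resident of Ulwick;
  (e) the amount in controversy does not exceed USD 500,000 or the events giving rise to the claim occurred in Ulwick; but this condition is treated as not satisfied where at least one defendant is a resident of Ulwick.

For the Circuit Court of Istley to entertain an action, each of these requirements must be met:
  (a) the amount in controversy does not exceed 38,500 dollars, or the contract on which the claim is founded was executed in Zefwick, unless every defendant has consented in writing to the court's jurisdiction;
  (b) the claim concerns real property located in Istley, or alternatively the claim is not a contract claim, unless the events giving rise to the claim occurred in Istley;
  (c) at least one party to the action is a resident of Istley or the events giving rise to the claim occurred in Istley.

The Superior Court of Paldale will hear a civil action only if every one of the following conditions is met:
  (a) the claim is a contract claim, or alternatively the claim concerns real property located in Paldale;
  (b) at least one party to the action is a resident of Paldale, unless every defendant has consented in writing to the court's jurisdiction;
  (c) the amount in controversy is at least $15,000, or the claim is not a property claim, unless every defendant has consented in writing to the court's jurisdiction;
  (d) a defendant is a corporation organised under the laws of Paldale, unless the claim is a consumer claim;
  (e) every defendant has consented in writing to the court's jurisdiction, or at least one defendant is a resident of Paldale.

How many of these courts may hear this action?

The Istley High Bench:
  (a) The plaintiff resides in Ulwick, which is not Casrow. Condition met.
  (b) The plaintiff resides in Ulwick, not Paldale; the amount in controversy is 41,250 dollars, below the USD 100,000 floor — every alternative fails. However, the operative events occurred in Istley, so the 'unless' proviso supplies this condition. Met.
  (c) The operative events occurred in Istley, so this disjunct is met. Condition met.
  → Jurisdiction lies.
The Provincial Court of Ulwick:
  (a) The claim is a contract claim, not a tort claim, so one alternative holds. Satisfied.
  (b) The plaintiff resides in Ulwick, so one alternative holds. Met.
  (c) No defendant is a corporation. But every defendant has filed written consent, and the 'unless' clause therefore excuses the requirement. Satisfied.
  (d) Ciel Brightmoor resides in Ulwick. Satisfied.
  (e) The amount in controversy is $41,250, within the USD 500,000 ceiling, which satisfies one of the alternatives. The carve-out does not apply: no defendant resides in Ulwick (they reside in Zefwick, Rhofield, Rhofield). Condition met.
  → Every requirement is satisfied — jurisdiction.
The Circuit Court of Istley:
  (a) The amount in controversy is USD 41,250, above the 38,500 dollars ceiling; the contract was executed in Ulwick, not Zefwick — none of the alternatives is met. But every defendant has filed written consent, and the 'unless' clause therefore excuses the requirement. Satisfied.
  (b) The claim does not concern real property; the claim is a contract claim — every alternative fails. However, the operative events occurred in Istley, so the 'unless' proviso supplies this condition. Met.
  (c) The operative events occurred in Istley, so one alternative holds. Met.
  → Every requirement is satisfied — jurisdiction.
The Superior Court of Paldale:
  (a) The claim is a contract claim, so one alternative holds. Met.
  (b) No party resides in Paldale. However, every defendant has filed written consent, so the 'unless' proviso supplies this condition. Condition met.
  (c) The amount in controversy is USD 41,250, which meets the $15,000 floor, which satisfies one of the alternatives. Met.
  (d) No defendant is a corporation. Nor does the 'unless' clause help: the claim is a contract claim, not a consumer claim. Condition not met.
  (e) Every defendant has filed written consent, so one alternative holds. Met.
  → At least one condition fails; no jurisdiction.
Courts with jurisdiction: the Istley High Bench, the Provincial Court of Ulwick, the Circuit Court of Istley — 3 in total.

3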